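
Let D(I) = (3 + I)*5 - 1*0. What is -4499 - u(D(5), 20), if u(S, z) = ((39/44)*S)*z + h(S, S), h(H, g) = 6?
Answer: -57355/11 ≈ -5214.1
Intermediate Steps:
D(I) = 15 + 5*I (D(I) = (15 + 5*I) + 0 = 15 + 5*I)
u(S, z) = 6 + 39*S*z/44 (u(S, z) = ((39/44)*S)*z + 6 = ((39*(1/44))*S)*z + 6 = (39*S/44)*z + 6 = 39*S*z/44 + 6 = 6 + 39*S*z/44)
-4499 - u(D(5), 20) = -4499 - (6 + (39/44)*(15 + 5*5)*20) = -4499 - (6 + (39/44)*(15 + 25)*20) = -4499 - (6 + (39/44)*40*20) = -4499 - (6 + 7800/11) = -4499 - 1*7866/11 = -4499 - 7866/11 = -57355/11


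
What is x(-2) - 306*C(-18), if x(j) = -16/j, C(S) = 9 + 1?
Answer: -3052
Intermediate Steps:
C(S) = 10
x(-2) - 306*C(-18) = -16/(-2) - 306*10 = -16*(-1/2) - 3060 = 8 - 3060 = -3052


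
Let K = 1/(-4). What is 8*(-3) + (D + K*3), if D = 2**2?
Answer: -83/4 ≈ -20.750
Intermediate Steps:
K = -1/4 ≈ -0.25000
D = 4
8*(-3) + (D + K*3) = 8*(-3) + (4 - 1/4*3) = -24 + (4 - 3/4) = -24 + 13/4 = -83/4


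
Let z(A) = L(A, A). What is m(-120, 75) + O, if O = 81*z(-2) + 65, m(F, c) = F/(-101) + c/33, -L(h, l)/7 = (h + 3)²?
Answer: -553877/1111 ≈ -498.54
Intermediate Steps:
L(h, l) = -7*(3 + h)² (L(h, l) = -7*(h + 3)² = -7*(3 + h)²)
m(F, c) = -F/101 + c/33 (m(F, c) = F*(-1/101) + c*(1/33) = -F/101 + c/33)
z(A) = -7*(3 + A)²
O = -502 (O = 81*(-7*(3 - 2)²) + 65 = 81*(-7*1²) + 65 = 81*(-7*1) + 65 = 81*(-7) + 65 = -567 + 65 = -502)
m(-120, 75) + O = (-1/101*(-120) + (1/33)*75) - 502 = (120/101 + 25/11) - 502 = 3845/1111 - 502 = -553877/1111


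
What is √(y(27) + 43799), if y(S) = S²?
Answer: 44*√23 ≈ 211.02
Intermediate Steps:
√(y(27) + 43799) = √(27² + 43799) = √(729 + 43799) = √44528 = 44*√23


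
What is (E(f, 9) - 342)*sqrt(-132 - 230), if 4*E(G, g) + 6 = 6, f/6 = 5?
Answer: -342*I*sqrt(362) ≈ -6507.0*I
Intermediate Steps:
f = 30 (f = 6*5 = 30)
E(G, g) = 0 (E(G, g) = -3/2 + (1/4)*6 = -3/2 + 3/2 = 0)
(E(f, 9) - 342)*sqrt(-132 - 230) = (0 - 342)*sqrt(-132 - 230) = -342*I*sqrt(362)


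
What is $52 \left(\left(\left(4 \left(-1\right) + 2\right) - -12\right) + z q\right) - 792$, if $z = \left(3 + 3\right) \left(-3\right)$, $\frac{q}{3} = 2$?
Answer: $-5888$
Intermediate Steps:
$q = 6$ ($q = 3 \cdot 2 = 6$)
$z = -18$ ($z = 6 \left(-3\right) = -18$)
$52 \left(\left(\left(4 \left(-1\right) + 2\right) - -12\right) + z q\right) - 792 = 52 \left(\left(\left(4 \left(-1\right) + 2\right) - -12\right) - 108\right) - 792 = 52 \left(\left(\left(-4 + 2\right) + 12\right) - 108\right) - 792 = 52 \left(\left(-2 + 12\right) - 108\right) - 792 = 52 \left(10 - 108\right) - 792 = 52 \left(-98\right) - 792 = -5096 - 792 = -5888$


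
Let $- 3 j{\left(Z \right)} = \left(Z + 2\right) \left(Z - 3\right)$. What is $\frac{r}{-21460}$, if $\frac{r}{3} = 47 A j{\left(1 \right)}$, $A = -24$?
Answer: $\frac{1692}{5365} \approx 0.31538$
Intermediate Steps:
$j{\left(Z \right)} = - \frac{\left(-3 + Z\right) \left(2 + Z\right)}{3}$ ($j{\left(Z \right)} = - \frac{\left(Z + 2\right) \left(Z - 3\right)}{3} = - \frac{\left(2 + Z\right) \left(-3 + Z\right)}{3} = - \frac{\left(-3 + Z\right) \left(2 + Z\right)}{3}$)
$r = -6768$ ($r = 3 \cdot 47 \left(-24\right) \left(2 - \frac{1^{2}}{3} + \frac{1}{3} \cdot 1\right) = 3 \left(- 1128 \left(2 - \frac{1}{3} + \frac{1}{3}\right)\right) = 3 \left(\left(-1128\right) 2\right) = 3 \left(-2256\right) = -6768$)
$\frac{r}{-21460} = - \frac{6768}{-21460} = \left(-6768\right) \left(- \frac{1}{21460}\right) = \frac{1692}{5365}$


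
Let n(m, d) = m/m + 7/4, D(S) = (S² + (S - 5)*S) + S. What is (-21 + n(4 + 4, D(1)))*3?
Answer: -219/4 ≈ -54.750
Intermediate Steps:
D(S) = S + S² + S*(-5 + S) (D(S) = (S² + (-5 + S)*S) + S = (S² + S*(-5 + S)) + S = S + S² + S*(-5 + S))
n(m, d) = 11/4 (n(m, d) = 1 + 7*(¼) = 1 + 7/4 = 11/4)
(-21 + n(4 + 4, D(1)))*3 = (-21 + 11/4)*3 = -73/4*3 = -219/4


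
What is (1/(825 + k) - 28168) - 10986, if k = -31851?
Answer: -1214792005/31026 ≈ -39154.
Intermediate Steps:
(1/(825 + k) - 28168) - 10986 = (1/(825 - 31851) - 28168) - 10986 = (1/(-31026) - 28168) - 10986 = (-1/31026 - 28168) - 10986 = -873940369/31026 - 10986 = -1214792005/31026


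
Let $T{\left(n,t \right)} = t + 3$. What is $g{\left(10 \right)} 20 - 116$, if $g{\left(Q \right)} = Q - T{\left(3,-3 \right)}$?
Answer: $84$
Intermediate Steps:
$T{\left(n,t \right)} = 3 + t$
$g{\left(Q \right)} = Q$ ($g{\left(Q \right)} = Q - \left(3 - 3\right) = Q - 0 = Q + 0 = Q$)
$g{\left(10 \right)} 20 - 116 = 10 \cdot 20 - 116 = 200 - 116 = 84$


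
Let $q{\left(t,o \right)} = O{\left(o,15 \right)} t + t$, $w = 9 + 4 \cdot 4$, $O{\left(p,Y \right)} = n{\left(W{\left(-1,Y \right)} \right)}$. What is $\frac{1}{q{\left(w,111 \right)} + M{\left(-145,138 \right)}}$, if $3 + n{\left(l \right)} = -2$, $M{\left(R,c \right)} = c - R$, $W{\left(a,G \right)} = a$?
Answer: $\frac{1}{183} \approx 0.0054645$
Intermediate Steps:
$n{\left(l \right)} = -5$ ($n{\left(l \right)} = -3 - 2 = -5$)
$O{\left(p,Y \right)} = -5$
$w = 25$ ($w = 9 + 16 = 25$)
$q{\left(t,o \right)} = - 4 t$ ($q{\left(t,o \right)} = - 5 t + t = - 4 t$)
$\frac{1}{q{\left(w,111 \right)} + M{\left(-145,138 \right)}} = \frac{1}{\left(-4\right) 25 + \left(138 - -145\right)} = \frac{1}{-100 + \left(138 + 145\right)} = \frac{1}{-100 + 283} = \frac{1}{183}$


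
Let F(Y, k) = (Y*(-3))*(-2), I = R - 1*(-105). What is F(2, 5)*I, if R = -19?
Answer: 1032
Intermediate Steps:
I = 86 (I = -19 - 1*(-105) = -19 + 105 = 86)
F(Y, k) = 6*Y (F(Y, k) = -3*Y*(-2) = 6*Y)
F(2, 5)*I = (6*2)*86 = 12*86 = 1032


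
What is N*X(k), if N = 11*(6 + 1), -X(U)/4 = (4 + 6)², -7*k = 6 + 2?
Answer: -30800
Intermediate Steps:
k = -8/7 (k = -(6 + 2)/7 = -⅐*8 = -8/7 ≈ -1.1429)
X(U) = -400 (X(U) = -4*(4 + 6)² = -4*10² = -4*100 = -400)
N = 77 (N = 11*7 = 77)
N*X(k) = 77*(-400) = -30800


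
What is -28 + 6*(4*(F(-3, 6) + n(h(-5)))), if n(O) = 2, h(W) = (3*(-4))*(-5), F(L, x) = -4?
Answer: -76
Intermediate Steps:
h(W) = 60 (h(W) = -12*(-5) = 60)
-28 + 6*(4*(F(-3, 6) + n(h(-5)))) = -28 + 6*(4*(-4 + 2)) = -28 + 6*(4*(-2)) = -28 + 6*(-8) = -28 - 48 = -76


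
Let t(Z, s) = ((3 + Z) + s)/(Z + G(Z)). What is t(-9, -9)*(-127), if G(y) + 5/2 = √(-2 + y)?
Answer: -29210/191 - 2540*I*√11/191 ≈ -152.93 - 44.106*I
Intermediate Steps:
G(y) = -5/2 + √(-2 + y)
t(Z, s) = (3 + Z + s)/(-5/2 + Z + √(-2 + Z)) (t(Z, s) = ((3 + Z) + s)/(Z + (-5/2 + √(-2 + Z))) = (3 + Z + s)/(-5/2 + Z + √(-2 + Z)))
t(-9, -9)*(-127) = (2*(3 - 9 - 9)/(-5 + 2*(-9) + 2*√(-2 - 9)))*(-127) = (2*(-15)/(-5 - 18 + 2*√(-11)))*(-127) = (2*(-15)/(-5 - 18 + 2*(I*√11)))*(-127) = (2*(-15)/(-5 - 18 + 2*I*√11))*(-127) = (2*(-15)/(-23 + 2*I*√11))*(-127) = -30/(-23 + 2*I*√11)*(-127) = 3810/(-23 + 2*I*√11)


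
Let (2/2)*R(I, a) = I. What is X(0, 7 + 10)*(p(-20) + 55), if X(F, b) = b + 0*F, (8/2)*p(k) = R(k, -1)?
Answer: 850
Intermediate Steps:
R(I, a) = I
p(k) = k/4
X(F, b) = b (X(F, b) = b + 0 = b)
X(0, 7 + 10)*(p(-20) + 55) = (7 + 10)*((¼)*(-20) + 55) = 17*(-5 + 55) = 17*50 = 850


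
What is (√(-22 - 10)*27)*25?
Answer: 2700*I*√2 ≈ 3818.4*I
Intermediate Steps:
(√(-22 - 10)*27)*25 = (√(-32)*27)*25 = ((4*I*√2)*27)*25 = (108*I*√2)*25 = 2700*I*√2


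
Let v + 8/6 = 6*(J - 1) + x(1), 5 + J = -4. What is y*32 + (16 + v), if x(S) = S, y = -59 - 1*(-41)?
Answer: -1861/3 ≈ -620.33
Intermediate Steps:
y = -18 (y = -59 + 41 = -18)
J = -9 (J = -5 - 4 = -9)
v = -181/3 (v = -4/3 + (6*(-9 - 1) + 1) = -4/3 + (6*(-10) + 1) = -4/3 + (-60 + 1) = -4/3 - 59 = -181/3 ≈ -60.333)
y*32 + (16 + v) = -18*32 + (16 - 181/3) = -576 - 133/3 = -1861/3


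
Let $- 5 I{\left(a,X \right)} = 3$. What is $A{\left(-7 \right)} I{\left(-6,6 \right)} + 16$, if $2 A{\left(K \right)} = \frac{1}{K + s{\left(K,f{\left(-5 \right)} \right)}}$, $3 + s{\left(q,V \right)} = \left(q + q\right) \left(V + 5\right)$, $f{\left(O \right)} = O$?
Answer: $\frac{1603}{100} \approx 16.03$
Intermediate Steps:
$s{\left(q,V \right)} = -3 + 2 q \left(5 + V\right)$ ($s{\left(q,V \right)} = -3 + \left(q + q\right) \left(V + 5\right) = -3 + 2 q \left(5 + V\right)$)
$I{\left(a,X \right)} = - \frac{3}{5}$ ($I{\left(a,X \right)} = \left(- \frac{1}{5}\right) 3 = - \frac{3}{5}$)
$A{\left(K \right)} = \frac{1}{2 \left(-3 + K\right)}$ ($A{\left(K \right)} = \frac{1}{2 \left(K + \left(-3 + 10 K + 2 \left(-5\right) K\right)\right)} = \frac{1}{2 \left(K - 3\right)} = \frac{1}{2 \left(-3 + K\right)}$)
$A{\left(-7 \right)} I{\left(-6,6 \right)} + 16 = \frac{1}{2 \left(-3 - 7\right)} \left(- \frac{3}{5}\right) + 16 = \frac{1}{2 \left(-10\right)} \left(- \frac{3}{5}\right) + 16 = \frac{1}{2} \left(- \frac{1}{10}\right) \left(- \frac{3}{5}\right) + 16 = \left(- \frac{1}{20}\right) \left(- \frac{3}{5}\right) + 16 = \frac{3}{100} + 16 = \frac{1603}{100}$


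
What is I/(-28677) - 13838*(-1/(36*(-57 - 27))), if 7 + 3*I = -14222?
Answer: -63748249/14453208 ≈ -4.4107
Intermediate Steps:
I = -4743 (I = -7/3 + (⅓)*(-14222) = -7/3 - 14222/3 = -4743)
I/(-28677) - 13838*(-1/(36*(-57 - 27))) = -4743/(-28677) - 13838*(-1/(36*(-57 - 27))) = -4743*(-1/28677) - 13838/((-36*(-84))) = 1581/9559 - 13838/3024 = 1581/9559 - 13838*1/3024 = 1581/9559 - 6919/1512 = -63748249/14453208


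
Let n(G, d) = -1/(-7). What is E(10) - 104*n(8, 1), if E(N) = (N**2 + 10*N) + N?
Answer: 1366/7 ≈ 195.14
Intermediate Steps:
n(G, d) = 1/7 (n(G, d) = -1*(-1/7) = 1/7)
E(N) = N**2 + 11*N
E(10) - 104*n(8, 1) = 10*(11 + 10) - 104*1/7 = 10*21 - 104/7 = 210 - 104/7 = 1366/7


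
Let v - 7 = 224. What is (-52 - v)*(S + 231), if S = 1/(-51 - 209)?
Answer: -16996697/260 ≈ -65372.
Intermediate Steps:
v = 231 (v = 7 + 224 = 231)
S = -1/260 (S = 1/(-260) = -1/260 ≈ -0.0038462)
(-52 - v)*(S + 231) = (-52 - 1*231)*(-1/260 + 231) = (-52 - 231)*(60059/260) = -283*60059/260 = -16996697/260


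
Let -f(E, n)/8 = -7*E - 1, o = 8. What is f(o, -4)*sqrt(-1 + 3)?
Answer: 456*sqrt(2) ≈ 644.88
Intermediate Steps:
f(E, n) = 8 + 56*E (f(E, n) = -8*(-7*E - 1) = -8*(-1 - 7*E) = 8 + 56*E)
f(o, -4)*sqrt(-1 + 3) = (8 + 56*8)*sqrt(-1 + 3) = (8 + 448)*sqrt(2) = 456*sqrt(2)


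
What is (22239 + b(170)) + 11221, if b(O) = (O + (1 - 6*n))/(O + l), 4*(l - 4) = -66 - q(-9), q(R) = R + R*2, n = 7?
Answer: 7327912/219 ≈ 33461.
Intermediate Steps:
q(R) = 3*R (q(R) = R + 2*R = 3*R)
l = -23/4 (l = 4 + (-66 - 3*(-9))/4 = 4 + (-66 - 1*(-27))/4 = 4 + (-66 + 27)/4 = 4 + (¼)*(-39) = 4 - 39/4 = -23/4 ≈ -5.7500)
b(O) = (-41 + O)/(-23/4 + O) (b(O) = (O + (1 - 6*7))/(O - 23/4) = (O + (1 - 42))/(-23/4 + O) = (O - 41)/(-23/4 + O) = (-41 + O)/(-23/4 + O))
(22239 + b(170)) + 11221 = (22239 + 4*(-41 + 170)/(-23 + 4*170)) + 11221 = (22239 + 4*129/(-23 + 680)) + 11221 = (22239 + 4*129/657) + 11221 = (22239 + 4*(1/657)*129) + 11221 = (22239 + 172/219) + 11221 = 4870513/219 + 11221 = 7327912/219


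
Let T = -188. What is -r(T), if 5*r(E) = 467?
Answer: -467/5 ≈ -93.400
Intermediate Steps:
r(E) = 467/5 (r(E) = (⅕)*467 = 467/5)
-r(T) = -1*467/5 = -467/5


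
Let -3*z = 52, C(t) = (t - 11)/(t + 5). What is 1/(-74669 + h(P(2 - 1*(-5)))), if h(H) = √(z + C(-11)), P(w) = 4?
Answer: -224007/16726378724 - I*√123/16726378724 ≈ -1.3392e-5 - 6.6306e-10*I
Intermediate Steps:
C(t) = (-11 + t)/(5 + t)
z = -52/3 (z = -⅓*52 = -52/3 ≈ -17.333)
h(H) = I*√123/3 (h(H) = √(-52/3 + (-11 - 11)/(5 - 11)) = √(-52/3 - 22/(-6)) = √(-52/3 - ⅙*(-22)) = √(-52/3 + 11/3) = √(-41/3) = I*√123/3)
1/(-74669 + h(P(2 - 1*(-5)))) = 1/(-74669 + I*√123/3)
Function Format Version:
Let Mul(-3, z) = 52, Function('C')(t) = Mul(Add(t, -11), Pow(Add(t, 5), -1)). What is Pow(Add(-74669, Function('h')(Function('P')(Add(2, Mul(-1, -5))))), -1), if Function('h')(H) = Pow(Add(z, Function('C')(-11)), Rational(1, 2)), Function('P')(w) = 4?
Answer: Add(Rational(-224007, 16726378724), Mul(Rational(-1, 16726378724), I, Pow(123, Rational(1, 2)))) ≈ Add(-1.3392e-5, Mul(-6.6306e-10, I))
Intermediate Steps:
Function('C')(t) = Mul(Pow(Add(5, t), -1), Add(-11, t)) (Function('C')(t) = Mul(Add(-11, t), Pow(Add(5, t), -1)) = Mul(Pow(Add(5, t), -1), Add(-11, t)))
z = Rational(-52, 3) (z = Mul(Rational(-1, 3), 52) = Rational(-52, 3) ≈ -17.333)
Function('h')(H) = Mul(Rational(1, 3), I, Pow(123, Rational(1, 2))) (Function('h')(H) = Pow(Add(Rational(-52, 3), Mul(Pow(Add(5, -11), -1), Add(-11, -11))), Rational(1, 2)) = Pow(Add(Rational(-52, 3), Mul(Pow(-6, -1), -22)), Rational(1, 2)) = Pow(Add(Rational(-52, 3), Mul(Rational(-1, 6), -22)), Rational(1, 2)) = Pow(Add(Rational(-52, 3), Rational(11, 3)), Rational(1, 2)) = Pow(Rational(-41, 3), Rational(1, 2)) = Mul(Rational(1, 3), I, Pow(123, Rational(1, 2))))
Pow(Add(-74669, Function('h')(Function('P')(Add(2, Mul(-1, -5))))), -1) = Pow(Add(-74669, Mul(Rational(1, 3), I, Pow(123, Rational(1, 2)))), -1)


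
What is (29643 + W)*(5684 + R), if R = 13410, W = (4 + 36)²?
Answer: 596553842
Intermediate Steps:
W = 1600 (W = 40² = 1600)
(29643 + W)*(5684 + R) = (29643 + 1600)*(5684 + 13410) = 31243*19094 = 596553842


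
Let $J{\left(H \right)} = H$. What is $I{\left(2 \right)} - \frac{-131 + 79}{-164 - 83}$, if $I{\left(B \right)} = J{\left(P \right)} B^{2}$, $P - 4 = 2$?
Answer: $\frac{452}{19} \approx 23.789$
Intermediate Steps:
$P = 6$ ($P = 4 + 2 = 6$)
$I{\left(B \right)} = 6 B^{2}$
$I{\left(2 \right)} - \frac{-131 + 79}{-164 - 83} = 6 \cdot 2^{2} - \frac{-131 + 79}{-164 - 83} = 6 \cdot 4 - - \frac{52}{-247} = 24 - \left(-52\right) \left(- \frac{1}{247}\right) = 24 - \frac{4}{19} = \frac{452}{19}$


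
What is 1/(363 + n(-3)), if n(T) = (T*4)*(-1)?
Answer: 1/375 ≈ 0.0026667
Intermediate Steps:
n(T) = -4*T (n(T) = (4*T)*(-1) = -4*T)
1/(363 + n(-3)) = 1/(363 - 4*(-3)) = 1/(363 + 12) = 1/375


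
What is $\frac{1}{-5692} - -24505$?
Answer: $\frac{139482459}{5692} \approx 24505.0$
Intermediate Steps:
$\frac{1}{-5692} - -24505 = - \frac{1}{5692} + 24505 = \frac{139482459}{5692}$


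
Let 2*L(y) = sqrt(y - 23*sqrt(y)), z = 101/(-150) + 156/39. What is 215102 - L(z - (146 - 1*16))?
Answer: 215102 - sqrt(-114006 - 690*I*sqrt(114006))/60 ≈ 2.151e+5 + 7.2013*I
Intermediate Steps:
z = 499/150 (z = 101*(-1/150) + 156*(1/39) = -101/150 + 4 = 499/150 ≈ 3.3267)
L(y) = sqrt(y - 23*sqrt(y))/2
215102 - L(z - (146 - 1*16)) = 215102 - sqrt((499/150 - (146 - 1*16)) - 23*sqrt(499/150 - (146 - 1*16)))/2 = 215102 - sqrt((499/150 - (146 - 16)) - 23*sqrt(499/150 - (146 - 16)))/2 = 215102 - sqrt((499/150 - 1*130) - 23*sqrt(499/150 - 1*130))/2 = 215102 - sqrt((499/150 - 130) - 23*sqrt(499/150 - 130))/2 = 215102 - sqrt(-19001/150 - 23*I*sqrt(114006)/30)/2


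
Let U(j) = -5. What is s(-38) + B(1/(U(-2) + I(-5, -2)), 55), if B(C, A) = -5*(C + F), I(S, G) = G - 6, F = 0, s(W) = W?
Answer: -489/13 ≈ -37.615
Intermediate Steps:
I(S, G) = -6 + G
B(C, A) = -5*C (B(C, A) = -5*(C + 0) = -5*C)
s(-38) + B(1/(U(-2) + I(-5, -2)), 55) = -38 - 5/(-5 + (-6 - 2)) = -38 - 5/(-5 - 8) = -38 - 5/(-13) = -38 - 5*(-1/13) = -38 + 5/13 = -489/13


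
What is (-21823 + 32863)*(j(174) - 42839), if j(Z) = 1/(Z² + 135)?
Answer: -4794218727040/10137 ≈ -4.7294e+8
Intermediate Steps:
j(Z) = 1/(135 + Z²)
(-21823 + 32863)*(j(174) - 42839) = (-21823 + 32863)*(1/(135 + 174²) - 42839) = 11040*(1/(135 + 30276) - 42839) = 11040*(1/30411 - 42839) = 11040*(-1302776828/30411) = -4794218727040/10137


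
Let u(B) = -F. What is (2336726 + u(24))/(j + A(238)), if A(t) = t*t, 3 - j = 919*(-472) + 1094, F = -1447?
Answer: 86599/18123 ≈ 4.7784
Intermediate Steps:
u(B) = 1447 (u(B) = -1*(-1447) = 1447)
j = 432677 (j = 3 - (919*(-472) + 1094) = 3 - (-433768 + 1094) = 3 - 1*(-432674) = 3 + 432674 = 432677)
A(t) = t²
(2336726 + u(24))/(j + A(238)) = (2336726 + 1447)/(432677 + 238²) = 2338173/(432677 + 56644) = 2338173/489321 = 2338173*(1/489321) = 86599/18123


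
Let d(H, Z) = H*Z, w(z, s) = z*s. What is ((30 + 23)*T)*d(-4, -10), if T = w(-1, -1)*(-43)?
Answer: -91160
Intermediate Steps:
w(z, s) = s*z
T = -43 (T = -1*(-1)*(-43) = 1*(-43) = -43)
((30 + 23)*T)*d(-4, -10) = ((30 + 23)*(-43))*(-4*(-10)) = (53*(-43))*40 = -2279*40 = -91160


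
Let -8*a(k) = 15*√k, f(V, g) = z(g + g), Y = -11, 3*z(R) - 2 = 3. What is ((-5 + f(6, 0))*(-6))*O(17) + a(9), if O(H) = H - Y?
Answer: 4435/8 ≈ 554.38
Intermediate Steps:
z(R) = 5/3 (z(R) = ⅔ + (⅓)*3 = ⅔ + 1 = 5/3)
O(H) = 11 + H (O(H) = H - 1*(-11) = H + 11 = 11 + H)
f(V, g) = 5/3
a(k) = -15*√k/8
((-5 + f(6, 0))*(-6))*O(17) + a(9) = ((-5 + 5/3)*(-6))*(11 + 17) - 15*√9/8 = -10/3*(-6)*28 - 15/8*3 = 20*28 - 45/8 = 560 - 45/8 = 4435/8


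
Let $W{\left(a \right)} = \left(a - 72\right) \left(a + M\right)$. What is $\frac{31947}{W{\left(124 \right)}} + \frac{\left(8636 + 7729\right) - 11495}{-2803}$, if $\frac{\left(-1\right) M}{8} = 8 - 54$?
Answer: $- \frac{11682213}{23903984} \approx -0.48871$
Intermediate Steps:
$M = 368$ ($M = - 8 \left(8 - 54\right) = \left(-8\right) \left(-46\right) = 368$)
$W{\left(a \right)} = \left(-72 + a\right) \left(368 + a\right)$ ($W{\left(a \right)} = \left(a - 72\right) \left(a + 368\right) = \left(-72 + a\right) \left(368 + a\right)$)
$\frac{31947}{W{\left(124 \right)}} + \frac{\left(8636 + 7729\right) - 11495}{-2803} = \frac{31947}{-26496 + 124^{2} + 296 \cdot 124} + \frac{\left(8636 + 7729\right) - 11495}{-2803} = \frac{31947}{-26496 + 15376 + 36704} + \left(16365 - 11495\right) \left(- \frac{1}{2803}\right) = \frac{31947}{25584} + 4870 \left(- \frac{1}{2803}\right) = 31947 \cdot \frac{1}{25584} - \frac{4870}{2803} = \frac{10649}{8528} - \frac{4870}{2803} = - \frac{11682213}{23903984}$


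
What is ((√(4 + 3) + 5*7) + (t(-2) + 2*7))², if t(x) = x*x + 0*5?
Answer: (53 + √7)² ≈ 3096.4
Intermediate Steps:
t(x) = x² (t(x) = x² + 0 = x²)
((√(4 + 3) + 5*7) + (t(-2) + 2*7))² = ((√(4 + 3) + 5*7) + ((-2)² + 2*7))² = ((√7 + 35) + (4 + 14))² = ((35 + √7) + 18)² = (53 + √7)²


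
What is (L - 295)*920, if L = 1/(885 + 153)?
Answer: -140856140/519 ≈ -2.7140e+5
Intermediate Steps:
L = 1/1038 ≈ 0.00096339
(L - 295)*920 = (1/1038 - 295)*920 = -306209/1038*920 = -140856140/519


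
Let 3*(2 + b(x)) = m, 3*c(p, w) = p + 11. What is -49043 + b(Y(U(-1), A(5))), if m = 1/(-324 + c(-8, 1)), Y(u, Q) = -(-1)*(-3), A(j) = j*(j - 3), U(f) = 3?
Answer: -47524606/969 ≈ -49045.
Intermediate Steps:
A(j) = j*(-3 + j)
c(p, w) = 11/3 + p/3 (c(p, w) = (p + 11)/3 = (11 + p)/3 = 11/3 + p/3)
Y(u, Q) = -3 (Y(u, Q) = -1*3 = -3)
m = -1/323 (m = 1/(-324 + (11/3 + (1/3)*(-8))) = 1/(-324 + (11/3 - 8/3)) = 1/(-324 + 1) = 1/(-323) = -1/323 ≈ -0.0030960)
b(x) = -1939/969 (b(x) = -2 + (1/3)*(-1/323) = -2 - 1/969 = -1939/969)
-49043 + b(Y(U(-1), A(5))) = -49043 - 1939/969 = -47524606/969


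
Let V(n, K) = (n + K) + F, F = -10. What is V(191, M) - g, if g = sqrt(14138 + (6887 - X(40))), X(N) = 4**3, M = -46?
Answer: 135 - 3*sqrt(2329) ≈ -9.7791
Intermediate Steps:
X(N) = 64
V(n, K) = -10 + K + n (V(n, K) = (n + K) - 10 = (K + n) - 10 = -10 + K + n)
g = 3*sqrt(2329) (g = sqrt(14138 + (6887 - 1*64)) = sqrt(14138 + (6887 - 64)) = sqrt(14138 + 6823) = sqrt(20961) = 3*sqrt(2329) ≈ 144.78)
V(191, M) - g = (-10 - 46 + 191) - 3*sqrt(2329) = 135 - 3*sqrt(2329)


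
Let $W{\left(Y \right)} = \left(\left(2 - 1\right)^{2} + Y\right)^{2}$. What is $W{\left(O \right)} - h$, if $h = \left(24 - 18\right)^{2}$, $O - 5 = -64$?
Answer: $3328$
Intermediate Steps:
$O = -59$ ($O = 5 - 64 = -59$)
$W{\left(Y \right)} = \left(1 + Y\right)^{2}$ ($W{\left(Y \right)} = \left(1^{2} + Y\right)^{2} = \left(1 + Y\right)^{2}$)
$h = 36$ ($h = 6^{2} = 36$)
$W{\left(O \right)} - h = \left(1 - 59\right)^{2} - 36 = \left(-58\right)^{2} - 36 = 3364 - 36 = 3328$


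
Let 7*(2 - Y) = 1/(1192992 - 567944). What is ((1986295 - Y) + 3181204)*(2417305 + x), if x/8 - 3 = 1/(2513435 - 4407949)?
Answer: 3045413770465421995019421/243798097256 ≈ 1.2492e+13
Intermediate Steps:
x = 22734164/947257 (x = 24 + 8/(2513435 - 4407949) = 24 + 8/(-1894514) = 24 + 8*(-1/1894514) = 24 - 4/947257 = 22734164/947257 ≈ 24.000)
Y = 8750671/4375336 (Y = 2 - 1/(7*(1192992 - 567944)) = 2 - ⅐/625048 = 2 - ⅐*1/625048 = 2 - 1/4375336 = 8750671/4375336 ≈ 2.0000)
((1986295 - Y) + 3181204)*(2417305 + x) = ((1986295 - 1*8750671/4375336) + 3181204)*(2417305 + 22734164/947257) = ((1986295 - 8750671/4375336) + 3181204)*(2289831816549/947257) = (8690699269449/4375336 + 3181204)*(2289831816549/947257) = (22609535653993/4375336)*(2289831816549/947257) = 3045413770465421995019421/243798097256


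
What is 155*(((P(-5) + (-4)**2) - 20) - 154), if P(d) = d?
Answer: -25265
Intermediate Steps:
155*(((P(-5) + (-4)**2) - 20) - 154) = 155*(((-5 + (-4)**2) - 20) - 154) = 155*(((-5 + 16) - 20) - 154) = 155*((11 - 20) - 154) = 155*(-9 - 154) = 155*(-163) = -25265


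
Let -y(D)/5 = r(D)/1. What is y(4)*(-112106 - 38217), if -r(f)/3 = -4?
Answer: 9019380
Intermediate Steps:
r(f) = 12 (r(f) = -3*(-4) = 12)
y(D) = -60 (y(D) = -60/1 = -60)
y(4)*(-112106 - 38217) = -60*(-112106 - 38217) = -60*(-150323) = 9019380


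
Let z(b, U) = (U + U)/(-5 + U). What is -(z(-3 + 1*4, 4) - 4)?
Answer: 12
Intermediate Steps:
z(b, U) = 2*U/(-5 + U) (z(b, U) = (2*U)/(-5 + U) = 2*U/(-5 + U))
-(z(-3 + 1*4, 4) - 4) = -(2*4/(-5 + 4) - 4) = -(2*4/(-1) - 4) = -(2*4*(-1) - 4) = -(-8 - 4) = -1*(-12) = 12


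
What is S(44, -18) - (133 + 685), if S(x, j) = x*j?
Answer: -1610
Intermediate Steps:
S(x, j) = j*x
S(44, -18) - (133 + 685) = -18*44 - (133 + 685) = -792 - 1*818 = -792 - 818 = -1610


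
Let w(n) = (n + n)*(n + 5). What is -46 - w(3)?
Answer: -94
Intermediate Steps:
w(n) = 2*n*(5 + n) (w(n) = (2*n)*(5 + n) = 2*n*(5 + n))
-46 - w(3) = -46 - 2*3*(5 + 3) = -46 - 2*3*8 = -46 - 1*48 = -46 - 48 = -94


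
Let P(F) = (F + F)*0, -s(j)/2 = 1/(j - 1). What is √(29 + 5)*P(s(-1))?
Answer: 0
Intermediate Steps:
s(j) = -2/(-1 + j) (s(j) = -2/(j - 1) = -2/(-1 + j))
P(F) = 0 (P(F) = (2*F)*0 = 0)
√(29 + 5)*P(s(-1)) = √(29 + 5)*0 = √34*0 = 0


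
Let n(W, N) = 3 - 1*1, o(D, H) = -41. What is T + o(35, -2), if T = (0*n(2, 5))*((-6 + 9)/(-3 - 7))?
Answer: -41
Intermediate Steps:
n(W, N) = 2 (n(W, N) = 3 - 1 = 2)
T = 0 (T = (0*2)*((-6 + 9)/(-3 - 7)) = 0*(3/(-10)) = 0*(3*(-⅒)) = 0*(-3/10) = 0)
T + o(35, -2) = 0 - 41 = -41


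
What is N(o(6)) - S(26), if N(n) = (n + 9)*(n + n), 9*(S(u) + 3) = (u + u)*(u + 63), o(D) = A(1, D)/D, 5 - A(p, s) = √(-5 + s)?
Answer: -1495/3 ≈ -498.33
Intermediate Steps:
A(p, s) = 5 - √(-5 + s)
o(D) = (5 - √(-5 + D))/D
S(u) = -3 + 2*u*(63 + u)/9 (S(u) = -3 + ((u + u)*(u + 63))/9 = -3 + ((2*u)*(63 + u))/9 = -3 + (2*u*(63 + u))/9 = -3 + 2*u*(63 + u)/9)
N(n) = 2*n*(9 + n) (N(n) = (9 + n)*(2*n) = 2*n*(9 + n))
N(o(6)) - S(26) = 2*((5 - √(-5 + 6))/6)*(9 + (5 - √(-5 + 6))/6) - (-3 + 14*26 + (2/9)*26²) = 2*((5 - √1)/6)*(9 + (5 - √1)/6) - (-3 + 364 + (2/9)*676) = 2*((5 - 1*1)/6)*(9 + (5 - 1*1)/6) - (-3 + 364 + 1352/9) = 2*((5 - 1)/6)*(9 + (5 - 1)/6) - 1*4601/9 = 2*((⅙)*4)*(9 + (⅙)*4) - 4601/9 = 2*(⅔)*(9 + ⅔) - 4601/9 = 2*(⅔)*(29/3) - 4601/9 = 116/9 - 4601/9 = -1495/3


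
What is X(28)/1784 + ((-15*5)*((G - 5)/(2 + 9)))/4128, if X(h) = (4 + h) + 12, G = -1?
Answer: 58349/1687664 ≈ 0.034574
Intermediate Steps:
X(h) = 16 + h
X(28)/1784 + ((-15*5)*((G - 5)/(2 + 9)))/4128 = (16 + 28)/1784 + ((-15*5)*((-1 - 5)/(2 + 9)))/4128 = 44*(1/1784) - (-450)/11*(1/4128) = 11/446 - (-450)/11*(1/4128) = 11/446 - 75*(-6/11)*(1/4128) = 11/446 + (450/11)*(1/4128) = 11/446 + 75/7568 = 58349/1687664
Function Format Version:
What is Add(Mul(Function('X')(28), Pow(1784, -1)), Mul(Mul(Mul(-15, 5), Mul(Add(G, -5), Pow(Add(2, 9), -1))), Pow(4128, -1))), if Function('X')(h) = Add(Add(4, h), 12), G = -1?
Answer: Rational(58349, 1687664) ≈ 0.034574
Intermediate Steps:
Function('X')(h) = Add(16, h)
Add(Mul(Function('X')(28), Pow(1784, -1)), Mul(Mul(Mul(-15, 5), Mul(Add(G, -5), Pow(Add(2, 9), -1))), Pow(4128, -1))) = Add(Mul(Add(16, 28), Pow(1784, -1)), Mul(Mul(Mul(-15, 5), Mul(Add(-1, -5), Pow(Add(2, 9), -1))), Pow(4128, -1))) = Add(Mul(44, Rational(1, 1784)), Mul(Mul(-75, Mul(-6, Pow(11, -1))), Rational(1, 4128))) = Add(Rational(11, 446), Mul(Mul(-75, Mul(-6, Rational(1, 11))), Rational(1, 4128))) = Add(Rational(11, 446), Mul(Mul(-75, Rational(-6, 11)), Rational(1, 4128))) = Add(Rational(11, 446), Mul(Rational(450, 11), Rational(1, 4128))) = Add(Rational(11, 446), Rational(75, 7568)) = Rational(58349, 1687664)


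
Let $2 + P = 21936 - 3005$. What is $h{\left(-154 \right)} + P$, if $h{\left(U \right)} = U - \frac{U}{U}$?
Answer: $18774$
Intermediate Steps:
$h{\left(U \right)} = -1 + U$ ($h{\left(U \right)} = U - 1 = -1 + U$)
$P = 18929$ ($P = -2 + \left(21936 - 3005\right) = -2 + 18931 = 18929$)
$h{\left(-154 \right)} + P = \left(-1 - 154\right) + 18929 = -155 + 18929 = 18774$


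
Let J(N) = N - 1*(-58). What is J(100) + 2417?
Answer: 2575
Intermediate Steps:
J(N) = 58 + N (J(N) = N + 58 = 58 + N)
J(100) + 2417 = (58 + 100) + 2417 = 158 + 2417 = 2575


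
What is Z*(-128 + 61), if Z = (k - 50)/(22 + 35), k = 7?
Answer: 2881/57 ≈ 50.544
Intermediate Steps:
Z = -43/57 (Z = (7 - 50)/(22 + 35) = -43/57 ≈ -0.75439)
Z*(-128 + 61) = -43*(-128 + 61)/57 = -43/57*(-67) = 2881/57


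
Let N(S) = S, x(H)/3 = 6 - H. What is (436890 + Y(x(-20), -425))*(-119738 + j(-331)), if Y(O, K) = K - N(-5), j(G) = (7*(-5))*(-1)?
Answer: -52246768410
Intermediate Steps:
x(H) = 18 - 3*H (x(H) = 3*(6 - H) = 18 - 3*H)
j(G) = 35 (j(G) = -35*(-1) = 35)
Y(O, K) = 5 + K (Y(O, K) = K - 1*(-5) = K + 5 = 5 + K)
(436890 + Y(x(-20), -425))*(-119738 + j(-331)) = (436890 + (5 - 425))*(-119738 + 35) = (436890 - 420)*(-119703) = 436470*(-119703) = -52246768410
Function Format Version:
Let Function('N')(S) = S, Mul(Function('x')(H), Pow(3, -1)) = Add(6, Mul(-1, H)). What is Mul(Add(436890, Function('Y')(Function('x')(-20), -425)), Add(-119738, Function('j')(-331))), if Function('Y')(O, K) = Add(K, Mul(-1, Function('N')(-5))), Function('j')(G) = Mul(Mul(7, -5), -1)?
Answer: -52246768410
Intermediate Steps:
Function('x')(H) = Add(18, Mul(-3, H)) (Function('x')(H) = Mul(3, Add(6, Mul(-1, H))) = Add(18, Mul(-3, H)))
Function('j')(G) = 35 (Function('j')(G) = Mul(-35, -1) = 35)
Function('Y')(O, K) = Add(5, K) (Function('Y')(O, K) = Add(K, Mul(-1, -5)) = Add(K, 5) = Add(5, K))
Mul(Add(436890, Function('Y')(Function('x')(-20), -425)), Add(-119738, Function('j')(-331))) = Mul(Add(436890, Add(5, -425)), Add(-119738, 35)) = Mul(Add(436890, -420), -119703) = Mul(436470, -119703) = -52246768410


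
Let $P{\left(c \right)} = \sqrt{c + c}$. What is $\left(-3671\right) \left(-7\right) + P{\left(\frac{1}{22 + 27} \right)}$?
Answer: $25697 + \frac{\sqrt{2}}{7} \approx 25697.0$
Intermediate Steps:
$P{\left(c \right)} = \sqrt{2} \sqrt{c}$ ($P{\left(c \right)} = \sqrt{2 c} = \sqrt{2} \sqrt{c}$)
$\left(-3671\right) \left(-7\right) + P{\left(\frac{1}{22 + 27} \right)} = \left(-3671\right) \left(-7\right) + \sqrt{2} \sqrt{\frac{1}{22 + 27}} = 25697 + \sqrt{2} \sqrt{\frac{1}{49}} = 25697 + \frac{\sqrt{2}}{7}$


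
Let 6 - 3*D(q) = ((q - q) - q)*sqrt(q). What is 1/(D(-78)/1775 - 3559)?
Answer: -3737690275/13302435494819 + 46150*I*sqrt(78)/39907306484457 ≈ -0.00028098 + 1.0213e-8*I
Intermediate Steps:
D(q) = 2 + q**(3/2)/3 (D(q) = 2 - ((q - q) - q)*sqrt(q)/3 = 2 - (0 - q)*sqrt(q)/3 = 2 - (-q)*sqrt(q)/3 = 2 - (-1)*q**(3/2)/3 = 2 + q**(3/2)/3)
1/(D(-78)/1775 - 3559) = 1/((2 + (-78)**(3/2)/3)/1775 - 3559) = 1/((2 + (-78*I*sqrt(78))/3)*(1/1775) - 3559) = 1/((2 - 26*I*sqrt(78))*(1/1775) - 3559) = 1/((2/1775 - 26*I*sqrt(78)/1775) - 3559) = 1/(-6317223/1775 - 26*I*sqrt(78)/1775)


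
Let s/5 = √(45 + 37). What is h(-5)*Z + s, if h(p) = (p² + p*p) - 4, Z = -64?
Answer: -2944 + 5*√82 ≈ -2898.7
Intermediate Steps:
h(p) = -4 + 2*p² (h(p) = (p² + p²) - 4 = 2*p² - 4 = -4 + 2*p²)
s = 5*√82 (s = 5*√(45 + 37) = 5*√82 ≈ 45.277)
h(-5)*Z + s = (-4 + 2*(-5)²)*(-64) + 5*√82 = (-4 + 2*25)*(-64) + 5*√82 = (-4 + 50)*(-64) + 5*√82 = 46*(-64) + 5*√82 = -2944 + 5*√82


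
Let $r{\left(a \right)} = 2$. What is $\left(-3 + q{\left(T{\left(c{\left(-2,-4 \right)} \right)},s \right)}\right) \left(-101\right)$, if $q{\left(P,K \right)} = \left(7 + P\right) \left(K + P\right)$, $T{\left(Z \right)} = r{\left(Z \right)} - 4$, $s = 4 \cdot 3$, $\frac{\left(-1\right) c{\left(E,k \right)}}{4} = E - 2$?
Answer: $-4747$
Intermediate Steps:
$c{\left(E,k \right)} = 8 - 4 E$ ($c{\left(E,k \right)} = - 4 \left(E - 2\right) = - 4 \left(-2 + E\right) = 8 - 4 E$)
$s = 12$
$T{\left(Z \right)} = -2$ ($T{\left(Z \right)} = 2 - 4 = -2$)
$\left(-3 + q{\left(T{\left(c{\left(-2,-4 \right)} \right)},s \right)}\right) \left(-101\right) = \left(-3 + \left(\left(-2\right)^{2} + 7 \cdot 12 + 7 \left(-2\right) + 12 \left(-2\right)\right)\right) \left(-101\right) = \left(-3 + \left(4 + 84 - 14 - 24\right)\right) \left(-101\right) = \left(-3 + 50\right) \left(-101\right) = 47 \left(-101\right) = -4747$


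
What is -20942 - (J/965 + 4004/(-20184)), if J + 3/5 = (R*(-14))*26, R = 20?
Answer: -509685307537/24346950 ≈ -20934.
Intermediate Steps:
J = -36403/5 (J = -⅗ + (20*(-14))*26 = -⅗ - 280*26 = -⅗ - 7280 = -36403/5 ≈ -7280.6)
-20942 - (J/965 + 4004/(-20184)) = -20942 - (-36403/5/965 + 4004/(-20184)) = -20942 - (-36403/5*1/965 + 4004*(-1/20184)) = -20942 - (-36403/4825 - 1001/5046) = -20942 - 1*(-188519363/24346950) = -20942 + 188519363/24346950 = -509685307537/24346950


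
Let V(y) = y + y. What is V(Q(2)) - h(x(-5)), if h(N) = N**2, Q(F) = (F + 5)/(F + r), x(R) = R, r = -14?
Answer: -157/6 ≈ -26.167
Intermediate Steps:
Q(F) = (5 + F)/(-14 + F) (Q(F) = (F + 5)/(F - 14) = (5 + F)/(-14 + F))
V(y) = 2*y
V(Q(2)) - h(x(-5)) = 2*((5 + 2)/(-14 + 2)) - 1*(-5)**2 = 2*(7/(-12)) - 1*25 = 2*(-1/12*7) - 25 = 2*(-7/12) - 25 = -7/6 - 25 = -157/6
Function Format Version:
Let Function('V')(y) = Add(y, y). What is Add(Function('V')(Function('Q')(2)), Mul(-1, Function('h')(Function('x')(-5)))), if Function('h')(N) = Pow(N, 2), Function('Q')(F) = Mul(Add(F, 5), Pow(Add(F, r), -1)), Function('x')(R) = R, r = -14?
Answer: Rational(-157, 6) ≈ -26.167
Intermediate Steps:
Function('Q')(F) = Mul(Pow(Add(-14, F), -1), Add(5, F)) (Function('Q')(F) = Mul(Add(F, 5), Pow(Add(F, -14), -1)) = Mul(Add(5, F), Pow(Add(-14, F), -1)) = Mul(Pow(Add(-14, F), -1), Add(5, F)))
Function('V')(y) = Mul(2, y)
Add(Function('V')(Function('Q')(2)), Mul(-1, Function('h')(Function('x')(-5)))) = Add(Mul(2, Mul(Pow(Add(-14, 2), -1), Add(5, 2))), Mul(-1, Pow(-5, 2))) = Add(Mul(2, Mul(Pow(-12, -1), 7)), Mul(-1, 25)) = Add(Mul(2, Mul(Rational(-1, 12), 7)), -25) = Add(Mul(2, Rational(-7, 12)), -25) = Add(Rational(-7, 6), -25) = Rational(-157, 6)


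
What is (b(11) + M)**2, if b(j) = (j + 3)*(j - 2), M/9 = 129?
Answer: 1656369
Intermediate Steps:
M = 1161 (M = 9*129 = 1161)
b(j) = (-2 + j)*(3 + j) (b(j) = (3 + j)*(-2 + j) = (-2 + j)*(3 + j))
(b(11) + M)**2 = ((-6 + 11 + 11**2) + 1161)**2 = ((-6 + 11 + 121) + 1161)**2 = (126 + 1161)**2 = 1287**2 = 1656369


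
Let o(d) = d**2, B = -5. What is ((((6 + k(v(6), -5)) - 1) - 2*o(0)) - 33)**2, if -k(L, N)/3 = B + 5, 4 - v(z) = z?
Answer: 784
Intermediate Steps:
v(z) = 4 - z
k(L, N) = 0 (k(L, N) = -3*(-5 + 5) = -3*0 = 0)
((((6 + k(v(6), -5)) - 1) - 2*o(0)) - 33)**2 = ((((6 + 0) - 1) - 2*0**2) - 33)**2 = (((6 - 1) - 2*0) - 33)**2 = ((5 + 0) - 33)**2 = (5 - 33)**2 = (-28)**2 = 784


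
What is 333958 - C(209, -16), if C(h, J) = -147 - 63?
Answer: 334168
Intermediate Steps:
C(h, J) = -210
333958 - C(209, -16) = 333958 - 1*(-210) = 333958 + 210 = 334168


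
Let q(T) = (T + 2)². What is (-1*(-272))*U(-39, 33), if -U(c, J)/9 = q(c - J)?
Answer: -11995200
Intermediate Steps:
q(T) = (2 + T)²
U(c, J) = -9*(2 + c - J)² (U(c, J) = -9*(2 + (c - J))² = -9*(2 + c - J)²)
(-1*(-272))*U(-39, 33) = (-1*(-272))*(-9*(2 - 39 - 1*33)²) = 272*(-9*(2 - 39 - 33)²) = 272*(-9*(-70)²) = 272*(-9*4900) = 272*(-44100) = -11995200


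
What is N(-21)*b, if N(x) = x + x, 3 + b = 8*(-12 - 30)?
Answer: 14238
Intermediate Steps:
b = -339 (b = -3 + 8*(-12 - 30) = -3 + 8*(-42) = -3 - 336 = -339)
N(x) = 2*x
N(-21)*b = (2*(-21))*(-339) = -42*(-339) = 14238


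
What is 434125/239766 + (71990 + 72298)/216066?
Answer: 21399168143/8634213426 ≈ 2.4784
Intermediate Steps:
434125/239766 + (71990 + 72298)/216066 = 434125*(1/239766) + 144288*(1/216066) = 434125/239766 + 24048/36011 = 21399168143/8634213426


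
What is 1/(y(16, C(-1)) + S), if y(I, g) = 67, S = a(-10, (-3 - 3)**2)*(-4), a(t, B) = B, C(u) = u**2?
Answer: -1/77 ≈ -0.012987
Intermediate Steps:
S = -144 (S = (-3 - 3)**2*(-4) = (-6)**2*(-4) = 36*(-4) = -144)
1/(y(16, C(-1)) + S) = 1/(67 - 144) = 1/(-77) = -1/77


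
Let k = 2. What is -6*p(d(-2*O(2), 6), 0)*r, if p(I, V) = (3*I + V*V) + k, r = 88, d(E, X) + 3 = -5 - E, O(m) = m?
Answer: 5280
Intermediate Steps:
d(E, X) = -8 - E (d(E, X) = -3 + (-5 - E) = -8 - E)
p(I, V) = 2 + V² + 3*I (p(I, V) = (3*I + V*V) + 2 = (3*I + V²) + 2 = (V² + 3*I) + 2 = 2 + V² + 3*I)
-6*p(d(-2*O(2), 6), 0)*r = -6*(2 + 0² + 3*(-8 - (-2)*2))*88 = -6*(2 + 0 + 3*(-8 - 1*(-4)))*88 = -6*(2 + 0 + 3*(-8 + 4))*88 = -6*(2 + 0 + 3*(-4))*88 = -6*(2 + 0 - 12)*88 = -(-60)*88 = -6*(-880) = 5280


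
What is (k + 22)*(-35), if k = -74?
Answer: 1820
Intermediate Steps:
(k + 22)*(-35) = (-74 + 22)*(-35) = -52*(-35) = 1820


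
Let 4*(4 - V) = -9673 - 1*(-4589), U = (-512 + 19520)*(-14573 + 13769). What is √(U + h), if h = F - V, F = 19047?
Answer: 2*I*√3816165 ≈ 3907.0*I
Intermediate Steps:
U = -15282432 (U = 19008*(-804) = -15282432)
V = 1275 (V = 4 - (-9673 - 1*(-4589))/4 = 4 - (-9673 + 4589)/4 = 4 - ¼*(-5084) = 4 + 1271 = 1275)
h = 17772 (h = 19047 - 1*1275 = 19047 - 1275 = 17772)
√(U + h) = √(-15282432 + 17772) = √(-15264660) = 2*I*√3816165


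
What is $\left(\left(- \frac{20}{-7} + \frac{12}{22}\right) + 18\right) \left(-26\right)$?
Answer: $- \frac{42848}{77} \approx -556.47$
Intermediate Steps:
$\left(\left(- \frac{20}{-7} + \frac{12}{22}\right) + 18\right) \left(-26\right) = \left(\left(\left(-20\right) \left(- \frac{1}{7}\right) + 12 \cdot \frac{1}{22}\right) + 18\right) \left(-26\right) = \left(\left(\frac{20}{7} + \frac{6}{11}\right) + 18\right) \left(-26\right) = \left(\frac{262}{77} + 18\right) \left(-26\right) = \frac{1648}{77} \left(-26\right) = - \frac{42848}{77}$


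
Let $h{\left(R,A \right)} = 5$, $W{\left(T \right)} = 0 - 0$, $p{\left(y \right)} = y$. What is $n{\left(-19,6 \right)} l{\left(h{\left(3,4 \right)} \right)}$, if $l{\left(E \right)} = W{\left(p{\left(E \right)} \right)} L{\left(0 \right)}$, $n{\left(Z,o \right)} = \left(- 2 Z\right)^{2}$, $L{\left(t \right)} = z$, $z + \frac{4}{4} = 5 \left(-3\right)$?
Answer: $0$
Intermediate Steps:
$z = -16$ ($z = -1 + 5 \left(-3\right) = -1 - 15 = -16$)
$L{\left(t \right)} = -16$
$W{\left(T \right)} = 0$ ($W{\left(T \right)} = 0 + 0 = 0$)
$n{\left(Z,o \right)} = 4 Z^{2}$
$l{\left(E \right)} = 0$ ($l{\left(E \right)} = 0 \left(-16\right) = 0$)
$n{\left(-19,6 \right)} l{\left(h{\left(3,4 \right)} \right)} = 4 \left(-19\right)^{2} \cdot 0 = 4 \cdot 361 \cdot 0 = 1444 \cdot 0 = 0$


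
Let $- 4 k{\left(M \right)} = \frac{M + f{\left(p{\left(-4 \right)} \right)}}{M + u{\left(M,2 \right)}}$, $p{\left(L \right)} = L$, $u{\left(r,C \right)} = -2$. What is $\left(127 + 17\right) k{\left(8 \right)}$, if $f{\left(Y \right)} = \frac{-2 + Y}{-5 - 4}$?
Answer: $-52$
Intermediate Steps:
$f{\left(Y \right)} = \frac{2}{9} - \frac{Y}{9}$ ($f{\left(Y \right)} = \frac{-2 + Y}{-9} = \left(-2 + Y\right) \left(- \frac{1}{9}\right) = \frac{2}{9} - \frac{Y}{9}$)
$k{\left(M \right)} = - \frac{\frac{2}{3} + M}{4 \left(-2 + M\right)}$ ($k{\left(M \right)} = - \frac{\left(M + \left(\frac{2}{9} - - \frac{4}{9}\right)\right) \frac{1}{M - 2}}{4} = - \frac{\left(M + \left(\frac{2}{9} + \frac{4}{9}\right)\right) \frac{1}{-2 + M}}{4} = - \frac{\left(M + \frac{2}{3}\right) \frac{1}{-2 + M}}{4} = - \frac{\left(\frac{2}{3} + M\right) \frac{1}{-2 + M}}{4} = - \frac{\frac{1}{-2 + M} \left(\frac{2}{3} + M\right)}{4} = - \frac{\frac{2}{3} + M}{4 \left(-2 + M\right)}$)
$\left(127 + 17\right) k{\left(8 \right)} = \left(127 + 17\right) \frac{-2 - 24}{12 \left(-2 + 8\right)} = 144 \frac{-2 - 24}{12 \cdot 6} = 144 \cdot \frac{1}{12} \cdot \frac{1}{6} \left(-26\right) = 144 \left(- \frac{13}{36}\right) = -52$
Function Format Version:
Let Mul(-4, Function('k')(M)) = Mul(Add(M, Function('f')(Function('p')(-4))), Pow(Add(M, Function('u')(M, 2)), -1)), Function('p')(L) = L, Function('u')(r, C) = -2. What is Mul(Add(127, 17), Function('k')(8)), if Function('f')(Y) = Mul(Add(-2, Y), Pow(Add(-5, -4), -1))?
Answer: -52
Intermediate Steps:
Function('f')(Y) = Add(Rational(2, 9), Mul(Rational(-1, 9), Y)) (Function('f')(Y) = Mul(Add(-2, Y), Pow(-9, -1)) = Mul(Add(-2, Y), Rational(-1, 9)) = Add(Rational(2, 9), Mul(Rational(-1, 9), Y)))
Function('k')(M) = Mul(Rational(-1, 4), Pow(Add(-2, M), -1), Add(Rational(2, 3), M)) (Function('k')(M) = Mul(Rational(-1, 4), Mul(Add(M, Add(Rational(2, 9), Mul(Rational(-1, 9), -4))), Pow(Add(M, -2), -1))) = Mul(Rational(-1, 4), Mul(Add(M, Add(Rational(2, 9), Rational(4, 9))), Pow(Add(-2, M), -1))) = Mul(Rational(-1, 4), Mul(Add(M, Rational(2, 3)), Pow(Add(-2, M), -1))) = Mul(Rational(-1, 4), Mul(Add(Rational(2, 3), M), Pow(Add(-2, M), -1))) = Mul(Rational(-1, 4), Mul(Pow(Add(-2, M), -1), Add(Rational(2, 3), M))) = Mul(Rational(-1, 4), Pow(Add(-2, M), -1), Add(Rational(2, 3), M)))
Mul(Add(127, 17), Function('k')(8)) = Mul(Add(127, 17), Mul(Rational(1, 12), Pow(Add(-2, 8), -1), Add(-2, Mul(-3, 8)))) = Mul(144, Mul(Rational(1, 12), Pow(6, -1), Add(-2, -24))) = Mul(144, Mul(Rational(1, 12), Rational(1, 6), -26)) = Mul(144, Rational(-13, 36)) = -52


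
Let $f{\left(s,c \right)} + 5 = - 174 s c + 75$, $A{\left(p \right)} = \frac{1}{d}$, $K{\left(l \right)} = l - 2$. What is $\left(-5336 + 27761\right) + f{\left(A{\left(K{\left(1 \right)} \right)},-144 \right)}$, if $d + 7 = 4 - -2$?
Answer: $-2561$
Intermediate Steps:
$d = -1$ ($d = -7 + \left(4 - -2\right) = -7 + \left(4 + 2\right) = -7 + 6 = -1$)
$K{\left(l \right)} = -2 + l$ ($K{\left(l \right)} = l - 2 = -2 + l$)
$A{\left(p \right)} = -1$ ($A{\left(p \right)} = \frac{1}{-1} = -1$)
$f{\left(s,c \right)} = 70 - 174 c s$ ($f{\left(s,c \right)} = -5 + \left(- 174 s c + 75\right) = -5 - \left(-75 + 174 c s\right) = 70 - 174 c s$)
$\left(-5336 + 27761\right) + f{\left(A{\left(K{\left(1 \right)} \right)},-144 \right)} = \left(-5336 + 27761\right) + \left(70 - \left(-25056\right) \left(-1\right)\right) = 22425 + \left(70 - 25056\right) = 22425 - 24986 = -2561$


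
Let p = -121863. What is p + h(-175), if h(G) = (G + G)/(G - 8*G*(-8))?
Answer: -7921093/65 ≈ -1.2186e+5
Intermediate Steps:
h(G) = 2/65 (h(G) = (2*G)/(G + 64*G) = (2*G)/((65*G)) = (2*G)*(1/(65*G)) = 2/65)
p + h(-175) = -121863 + 2/65 = -7921093/65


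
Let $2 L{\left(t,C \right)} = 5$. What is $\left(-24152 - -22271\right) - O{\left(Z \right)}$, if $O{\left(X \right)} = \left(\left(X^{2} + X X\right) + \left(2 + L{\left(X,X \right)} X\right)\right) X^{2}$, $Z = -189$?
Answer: $- \frac{5070349665}{2} \approx -2.5352 \cdot 10^{9}$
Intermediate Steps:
$L{\left(t,C \right)} = \frac{5}{2}$ ($L{\left(t,C \right)} = \frac{1}{2} \cdot 5 = \frac{5}{2}$)
$O{\left(X \right)} = X^{2} \left(2 + 2 X^{2} + \frac{5 X}{2}\right)$ ($O{\left(X \right)} = \left(\left(X^{2} + X X\right) + \left(2 + \frac{5 X}{2}\right)\right) X^{2} = \left(\left(X^{2} + X^{2}\right) + \left(2 + \frac{5 X}{2}\right)\right) X^{2} = \left(2 X^{2} + \left(2 + \frac{5 X}{2}\right)\right) X^{2} = \left(2 + 2 X^{2} + \frac{5 X}{2}\right) X^{2} = X^{2} \left(2 + 2 X^{2} + \frac{5 X}{2}\right)$)
$\left(-24152 - -22271\right) - O{\left(Z \right)} = \left(-24152 - -22271\right) - \frac{\left(-189\right)^{2} \left(4 + 4 \left(-189\right)^{2} + 5 \left(-189\right)\right)}{2} = \left(-24152 + 22271\right) - \frac{1}{2} \cdot 35721 \left(4 + 4 \cdot 35721 - 945\right) = -1881 - \frac{1}{2} \cdot 35721 \left(4 + 142884 - 945\right) = -1881 - \frac{1}{2} \cdot 35721 \cdot 141943 = -1881 - \frac{5070345903}{2} = - \frac{5070349665}{2}$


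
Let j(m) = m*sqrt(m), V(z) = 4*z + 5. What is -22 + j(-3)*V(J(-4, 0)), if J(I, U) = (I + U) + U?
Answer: -22 + 33*I*sqrt(3) ≈ -22.0 + 57.158*I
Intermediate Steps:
J(I, U) = I + 2*U
V(z) = 5 + 4*z
j(m) = m**(3/2)
-22 + j(-3)*V(J(-4, 0)) = -22 + (-3)**(3/2)*(5 + 4*(-4 + 2*0)) = -22 + (-3*I*sqrt(3))*(5 + 4*(-4 + 0)) = -22 + (-3*I*sqrt(3))*(5 + 4*(-4)) = -22 + (-3*I*sqrt(3))*(5 - 16) = -22 - 3*I*sqrt(3)*(-11) = -22 + 33*I*sqrt(3)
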